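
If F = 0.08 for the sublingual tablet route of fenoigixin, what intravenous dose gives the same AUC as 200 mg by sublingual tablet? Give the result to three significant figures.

Systemic exposure from an extravascular dose = F × D_ev, so the equivalent IV dose is F × D_ev.
D_iv = F × D_ev = 0.08 × 200 = 16 mg

D_iv = 16.0 mg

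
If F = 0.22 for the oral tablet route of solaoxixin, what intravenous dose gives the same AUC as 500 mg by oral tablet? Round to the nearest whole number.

Systemic exposure from an extravascular dose = F × D_ev, so the equivalent IV dose is F × D_ev.
D_iv = F × D_ev = 0.22 × 500 = 110 mg

D_iv = 110 mg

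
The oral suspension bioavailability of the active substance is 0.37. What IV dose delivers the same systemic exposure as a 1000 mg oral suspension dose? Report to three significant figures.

Systemic exposure from an extravascular dose = F × D_ev, so the equivalent IV dose is F × D_ev.
D_iv = F × D_ev = 0.37 × 1000 = 370 mg

D_iv = 370 mg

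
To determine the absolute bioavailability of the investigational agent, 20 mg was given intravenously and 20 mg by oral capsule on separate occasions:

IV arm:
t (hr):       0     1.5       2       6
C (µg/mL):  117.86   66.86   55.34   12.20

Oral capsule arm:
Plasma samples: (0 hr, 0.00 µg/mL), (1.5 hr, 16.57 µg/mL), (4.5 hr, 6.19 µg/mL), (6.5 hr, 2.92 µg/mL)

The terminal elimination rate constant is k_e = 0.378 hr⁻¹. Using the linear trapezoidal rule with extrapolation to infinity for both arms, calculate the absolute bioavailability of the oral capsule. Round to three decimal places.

F = 0.188

Trapezoidal AUC_0→6 (IV):
  [0→1.5]: (117.86+66.86)/2 × 1.5 = 138.54
  [1.5→2]: (66.86+55.34)/2 × 0.5 = 30.55
  [2→6]: (55.34+12.20)/2 × 4 = 135.08
  Sum = 304.17 µg/mL·hr
IV tail: 12.20/0.378 = 32.275; AUC_iv,0→∞ = 304.17 + 32.275 = 336.445 µg/mL·hr
Trapezoidal AUC_0→6.5 (oral capsule):
  [0→1.5]: (0.00+16.57)/2 × 1.5 = 12.4275
  [1.5→4.5]: (16.57+6.19)/2 × 3 = 34.14
  [4.5→6.5]: (6.19+2.92)/2 × 2 = 9.11
  Sum = 55.6775 µg/mL·hr
oral capsule tail: 2.92/0.378 = 7.725; AUC_ev,0→∞ = 55.6775 + 7.725 = 63.4025 µg/mL·hr
F = (AUC_ev/D_ev)/(AUC_iv/D_iv) = (63.4025/20)/(336.445/20) = 3.170125/16.82225 = 0.1884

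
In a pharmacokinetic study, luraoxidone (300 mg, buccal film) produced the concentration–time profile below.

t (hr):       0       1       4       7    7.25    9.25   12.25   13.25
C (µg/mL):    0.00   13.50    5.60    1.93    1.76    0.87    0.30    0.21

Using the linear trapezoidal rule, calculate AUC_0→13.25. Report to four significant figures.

AUC = 51.80 µg/mL·hr

Trapezoidal AUC_0→13.25:
  [0→1]: (0.00+13.50)/2 × 1 = 6.75
  [1→4]: (13.50+5.60)/2 × 3 = 28.65
  [4→7]: (5.60+1.93)/2 × 3 = 11.295
  [7→7.25]: (1.93+1.76)/2 × 0.25 = 0.46125
  [7.25→9.25]: (1.76+0.87)/2 × 2 = 2.63
  [9.25→12.25]: (0.87+0.30)/2 × 3 = 1.755
  [12.25→13.25]: (0.30+0.21)/2 × 1 = 0.255
  Sum = 51.79625 µg/mL·hr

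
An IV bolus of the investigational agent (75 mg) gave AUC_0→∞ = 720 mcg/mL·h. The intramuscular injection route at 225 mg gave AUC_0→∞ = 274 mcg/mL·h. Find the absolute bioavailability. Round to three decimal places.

F = 0.127

F = (AUC_ev / D_ev) / (AUC_iv / D_iv)
  = (274/225) / (720/75)
  = 1.21778 / 9.6 = 0.1269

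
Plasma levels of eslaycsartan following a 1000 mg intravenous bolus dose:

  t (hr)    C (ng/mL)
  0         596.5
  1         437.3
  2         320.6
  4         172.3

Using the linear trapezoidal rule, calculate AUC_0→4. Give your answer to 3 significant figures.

AUC = 1390 ng/mL·hr

Trapezoidal AUC_0→4:
  [0→1]: (596.5+437.3)/2 × 1 = 516.9
  [1→2]: (437.3+320.6)/2 × 1 = 378.95
  [2→4]: (320.6+172.3)/2 × 2 = 492.9
  Sum = 1388.75 ng/mL·hr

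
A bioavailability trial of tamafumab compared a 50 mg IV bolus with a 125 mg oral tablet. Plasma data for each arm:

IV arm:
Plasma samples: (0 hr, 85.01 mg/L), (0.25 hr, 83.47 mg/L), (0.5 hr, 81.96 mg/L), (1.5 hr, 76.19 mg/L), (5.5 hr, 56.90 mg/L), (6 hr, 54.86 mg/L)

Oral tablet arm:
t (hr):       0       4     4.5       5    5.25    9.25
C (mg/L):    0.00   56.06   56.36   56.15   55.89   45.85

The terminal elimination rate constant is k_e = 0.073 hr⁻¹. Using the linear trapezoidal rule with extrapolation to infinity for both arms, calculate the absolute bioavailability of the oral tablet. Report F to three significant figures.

Trapezoidal AUC_0→6 (IV):
  [0→0.25]: (85.01+83.47)/2 × 0.25 = 21.06
  [0.25→0.5]: (83.47+81.96)/2 × 0.25 = 20.67875
  [0.5→1.5]: (81.96+76.19)/2 × 1 = 79.075
  [1.5→5.5]: (76.19+56.90)/2 × 4 = 266.18
  [5.5→6]: (56.90+54.86)/2 × 0.5 = 27.94
  Sum = 414.93375 mg/L·hr
IV tail: 54.86/0.073 = 751.507; AUC_iv,0→∞ = 414.93375 + 751.507 = 1166.44075 mg/L·hr
Trapezoidal AUC_0→9.25 (oral tablet):
  [0→4]: (0.00+56.06)/2 × 4 = 112.12
  [4→4.5]: (56.06+56.36)/2 × 0.5 = 28.105
  [4.5→5]: (56.36+56.15)/2 × 0.5 = 28.1275
  [5→5.25]: (56.15+55.89)/2 × 0.25 = 14.005
  [5.25→9.25]: (55.89+45.85)/2 × 4 = 203.48
  Sum = 385.8375 mg/L·hr
oral tablet tail: 45.85/0.073 = 628.082; AUC_ev,0→∞ = 385.8375 + 628.082 = 1013.9195 mg/L·hr
F = (AUC_ev/D_ev)/(AUC_iv/D_iv) = (1013.9195/125)/(1166.44075/50) = 8.111356/23.328815 = 0.3477

F = 0.348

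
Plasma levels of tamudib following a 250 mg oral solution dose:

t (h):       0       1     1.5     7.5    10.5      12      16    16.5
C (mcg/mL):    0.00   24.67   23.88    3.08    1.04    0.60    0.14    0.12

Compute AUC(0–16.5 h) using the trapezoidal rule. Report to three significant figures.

Trapezoidal AUC_0→16.5:
  [0→1]: (0.00+24.67)/2 × 1 = 12.335
  [1→1.5]: (24.67+23.88)/2 × 0.5 = 12.1375
  [1.5→7.5]: (23.88+3.08)/2 × 6 = 80.88
  [7.5→10.5]: (3.08+1.04)/2 × 3 = 6.18
  [10.5→12]: (1.04+0.60)/2 × 1.5 = 1.23
  [12→16]: (0.60+0.14)/2 × 4 = 1.48
  [16→16.5]: (0.14+0.12)/2 × 0.5 = 0.065
  Sum = 114.3075 mcg/mL·h

AUC = 114 mcg/mL·h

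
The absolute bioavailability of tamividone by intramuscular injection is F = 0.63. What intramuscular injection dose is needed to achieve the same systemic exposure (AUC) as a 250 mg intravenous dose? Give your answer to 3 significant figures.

D_intramuscular = 397 mg

For equal systemic exposure: F × D_ev = D_iv
D_ev = D_iv / F = 250 / 0.63 = 396.825 mg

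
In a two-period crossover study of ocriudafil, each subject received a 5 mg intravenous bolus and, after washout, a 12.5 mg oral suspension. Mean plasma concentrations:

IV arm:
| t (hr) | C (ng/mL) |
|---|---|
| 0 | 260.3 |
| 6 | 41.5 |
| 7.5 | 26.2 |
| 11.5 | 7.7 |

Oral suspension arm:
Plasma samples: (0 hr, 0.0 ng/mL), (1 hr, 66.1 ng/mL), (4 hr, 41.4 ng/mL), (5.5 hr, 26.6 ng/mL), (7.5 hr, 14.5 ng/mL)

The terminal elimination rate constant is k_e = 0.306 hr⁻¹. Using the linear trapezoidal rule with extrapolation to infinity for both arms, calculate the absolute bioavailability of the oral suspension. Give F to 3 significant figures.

Trapezoidal AUC_0→11.5 (IV):
  [0→6]: (260.3+41.5)/2 × 6 = 905.4
  [6→7.5]: (41.5+26.2)/2 × 1.5 = 50.775
  [7.5→11.5]: (26.2+7.7)/2 × 4 = 67.8
  Sum = 1023.975 ng/mL·hr
IV tail: 7.7/0.306 = 25.163; AUC_iv,0→∞ = 1023.975 + 25.163 = 1049.138 ng/mL·hr
Trapezoidal AUC_0→7.5 (oral suspension):
  [0→1]: (0.0+66.1)/2 × 1 = 33.05
  [1→4]: (66.1+41.4)/2 × 3 = 161.25
  [4→5.5]: (41.4+26.6)/2 × 1.5 = 51.0
  [5.5→7.5]: (26.6+14.5)/2 × 2 = 41.1
  Sum = 286.4 ng/mL·hr
oral suspension tail: 14.5/0.306 = 47.386; AUC_ev,0→∞ = 286.4 + 47.386 = 333.786 ng/mL·hr
F = (AUC_ev/D_ev)/(AUC_iv/D_iv) = (333.786/12.5)/(1049.138/5) = 26.70288/209.8276 = 0.1273

F = 0.127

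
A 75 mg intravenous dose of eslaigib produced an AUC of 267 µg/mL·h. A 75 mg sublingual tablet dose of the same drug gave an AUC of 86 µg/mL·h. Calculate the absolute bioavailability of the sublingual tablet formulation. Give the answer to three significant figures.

F = (AUC_ev / D_ev) / (AUC_iv / D_iv)
  = (86/75) / (267/75)
  = 1.14667 / 3.56 = 0.3221

F = 0.322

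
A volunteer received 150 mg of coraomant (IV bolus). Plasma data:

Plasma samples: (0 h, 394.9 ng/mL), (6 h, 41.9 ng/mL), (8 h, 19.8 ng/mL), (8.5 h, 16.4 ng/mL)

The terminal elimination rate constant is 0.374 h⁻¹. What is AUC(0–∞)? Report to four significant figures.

Trapezoidal AUC_0→8.5:
  [0→6]: (394.9+41.9)/2 × 6 = 1310.4
  [6→8]: (41.9+19.8)/2 × 2 = 61.7
  [8→8.5]: (19.8+16.4)/2 × 0.5 = 9.05
  Sum = 1381.15 ng/mL·h
Extrapolated tail: C_last / k_e = 16.4 / 0.374 = 43.850
AUC_0→∞ = 1381.15 + 43.850 = 1425.0 ng/mL·h

AUC = 1425 ng/mL·h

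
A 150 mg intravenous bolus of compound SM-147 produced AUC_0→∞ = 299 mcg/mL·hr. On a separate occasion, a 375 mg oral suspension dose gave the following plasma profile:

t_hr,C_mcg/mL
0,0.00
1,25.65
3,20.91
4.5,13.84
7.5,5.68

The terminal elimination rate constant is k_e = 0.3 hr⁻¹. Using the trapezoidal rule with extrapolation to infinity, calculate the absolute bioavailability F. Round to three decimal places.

Trapezoidal AUC_0→7.5 (oral suspension):
  [0→1]: (0.00+25.65)/2 × 1 = 12.825
  [1→3]: (25.65+20.91)/2 × 2 = 46.56
  [3→4.5]: (20.91+13.84)/2 × 1.5 = 26.0625
  [4.5→7.5]: (13.84+5.68)/2 × 3 = 29.28
  Sum = 114.7275 mcg/mL·hr
Tail: C_last/k_e = 5.68/0.3 = 18.933
AUC_0→∞ (oral suspension) = 114.7275 + 18.933 = 133.6605 mcg/mL·hr
F = (AUC_ev/D_ev)/(AUC_iv/D_iv) = (133.6605/375)/(299/150) = 0.356428/1.99333 = 0.1788

F = 0.179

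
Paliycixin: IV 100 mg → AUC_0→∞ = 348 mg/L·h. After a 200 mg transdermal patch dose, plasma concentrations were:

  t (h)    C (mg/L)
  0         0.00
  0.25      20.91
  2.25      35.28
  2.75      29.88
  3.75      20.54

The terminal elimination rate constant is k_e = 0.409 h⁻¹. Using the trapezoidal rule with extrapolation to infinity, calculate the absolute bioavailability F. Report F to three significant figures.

Trapezoidal AUC_0→3.75 (transdermal patch):
  [0→0.25]: (0.00+20.91)/2 × 0.25 = 2.61375
  [0.25→2.25]: (20.91+35.28)/2 × 2 = 56.19
  [2.25→2.75]: (35.28+29.88)/2 × 0.5 = 16.29
  [2.75→3.75]: (29.88+20.54)/2 × 1 = 25.21
  Sum = 100.30375 mg/L·h
Tail: C_last/k_e = 20.54/0.409 = 50.220
AUC_0→∞ (transdermal patch) = 100.30375 + 50.220 = 150.52375 mg/L·h
F = (AUC_ev/D_ev)/(AUC_iv/D_iv) = (150.52375/200)/(348/100) = 0.75261875/3.48 = 0.2163

F = 0.216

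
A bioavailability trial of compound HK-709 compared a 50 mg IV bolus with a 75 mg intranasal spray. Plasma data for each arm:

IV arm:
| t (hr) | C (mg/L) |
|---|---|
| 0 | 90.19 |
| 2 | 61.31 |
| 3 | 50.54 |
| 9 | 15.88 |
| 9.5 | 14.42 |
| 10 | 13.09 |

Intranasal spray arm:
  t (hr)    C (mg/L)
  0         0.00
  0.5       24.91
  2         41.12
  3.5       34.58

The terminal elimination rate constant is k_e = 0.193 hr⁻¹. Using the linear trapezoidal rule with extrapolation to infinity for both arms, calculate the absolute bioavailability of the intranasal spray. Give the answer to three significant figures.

F = 0.398

Trapezoidal AUC_0→10 (IV):
  [0→2]: (90.19+61.31)/2 × 2 = 151.5
  [2→3]: (61.31+50.54)/2 × 1 = 55.925
  [3→9]: (50.54+15.88)/2 × 6 = 199.26
  [9→9.5]: (15.88+14.42)/2 × 0.5 = 7.575
  [9.5→10]: (14.42+13.09)/2 × 0.5 = 6.8775
  Sum = 421.1375 mg/L·hr
IV tail: 13.09/0.193 = 67.824; AUC_iv,0→∞ = 421.1375 + 67.824 = 488.9615 mg/L·hr
Trapezoidal AUC_0→3.5 (intranasal spray):
  [0→0.5]: (0.00+24.91)/2 × 0.5 = 6.2275
  [0.5→2]: (24.91+41.12)/2 × 1.5 = 49.5225
  [2→3.5]: (41.12+34.58)/2 × 1.5 = 56.775
  Sum = 112.525 mg/L·hr
intranasal spray tail: 34.58/0.193 = 179.171; AUC_ev,0→∞ = 112.525 + 179.171 = 291.696 mg/L·hr
F = (AUC_ev/D_ev)/(AUC_iv/D_iv) = (291.696/75)/(488.9615/50) = 3.88928/9.77923 = 0.3977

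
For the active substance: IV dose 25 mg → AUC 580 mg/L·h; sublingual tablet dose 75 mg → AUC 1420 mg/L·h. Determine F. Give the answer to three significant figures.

F = (AUC_ev / D_ev) / (AUC_iv / D_iv)
  = (1420/75) / (580/25)
  = 18.9333 / 23.2 = 0.8161

F = 0.816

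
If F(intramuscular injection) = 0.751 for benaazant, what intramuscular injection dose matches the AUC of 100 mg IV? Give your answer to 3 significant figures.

D_intramuscular = 133 mg

For equal systemic exposure: F × D_ev = D_iv
D_ev = D_iv / F = 100 / 0.751 = 133.156 mg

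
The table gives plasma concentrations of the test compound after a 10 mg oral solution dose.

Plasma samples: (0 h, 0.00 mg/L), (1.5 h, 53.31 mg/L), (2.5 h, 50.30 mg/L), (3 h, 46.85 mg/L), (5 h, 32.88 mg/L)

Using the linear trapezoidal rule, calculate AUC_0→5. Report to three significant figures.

AUC = 196 mg/L·h

Trapezoidal AUC_0→5:
  [0→1.5]: (0.00+53.31)/2 × 1.5 = 39.9825
  [1.5→2.5]: (53.31+50.30)/2 × 1 = 51.805
  [2.5→3]: (50.30+46.85)/2 × 0.5 = 24.2875
  [3→5]: (46.85+32.88)/2 × 2 = 79.73
  Sum = 195.805 mg/L·h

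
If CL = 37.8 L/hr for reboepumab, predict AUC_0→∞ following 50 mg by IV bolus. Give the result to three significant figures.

AUC = 1.32 mg/L·hr

AUC_0→∞ = Dose_iv / CL
        = 50 / 37.8 = 1.32275 mg/L·hr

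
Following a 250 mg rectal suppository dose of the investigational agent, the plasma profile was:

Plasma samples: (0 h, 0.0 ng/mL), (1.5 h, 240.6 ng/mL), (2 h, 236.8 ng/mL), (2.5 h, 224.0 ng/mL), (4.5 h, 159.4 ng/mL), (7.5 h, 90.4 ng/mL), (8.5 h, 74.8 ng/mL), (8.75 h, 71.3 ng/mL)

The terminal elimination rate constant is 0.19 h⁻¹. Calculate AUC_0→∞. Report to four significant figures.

Trapezoidal AUC_0→8.75:
  [0→1.5]: (0.0+240.6)/2 × 1.5 = 180.45
  [1.5→2]: (240.6+236.8)/2 × 0.5 = 119.35
  [2→2.5]: (236.8+224.0)/2 × 0.5 = 115.2
  [2.5→4.5]: (224.0+159.4)/2 × 2 = 383.4
  [4.5→7.5]: (159.4+90.4)/2 × 3 = 374.7
  [7.5→8.5]: (90.4+74.8)/2 × 1 = 82.6
  [8.5→8.75]: (74.8+71.3)/2 × 0.25 = 18.2625
  Sum = 1273.9625 ng/mL·h
Extrapolated tail: C_last / k_e = 71.3 / 0.19 = 375.263
AUC_0→∞ = 1273.9625 + 375.263 = 1649.2255 ng/mL·h

AUC = 1649 ng/mL·h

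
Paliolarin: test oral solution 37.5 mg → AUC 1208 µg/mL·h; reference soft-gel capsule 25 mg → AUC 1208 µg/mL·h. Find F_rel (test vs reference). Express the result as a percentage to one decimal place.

F_rel = (AUC_test/D_test) / (AUC_ref/D_ref)
      = (1208/37.5) / (1208/25)
      = 32.2133 / 48.32 = 0.6667 = 66.67%

F_rel = 66.7%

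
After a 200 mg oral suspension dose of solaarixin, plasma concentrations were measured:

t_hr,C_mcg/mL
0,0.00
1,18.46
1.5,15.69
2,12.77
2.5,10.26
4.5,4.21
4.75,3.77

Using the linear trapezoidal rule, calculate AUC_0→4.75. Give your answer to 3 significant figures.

Trapezoidal AUC_0→4.75:
  [0→1]: (0.00+18.46)/2 × 1 = 9.23
  [1→1.5]: (18.46+15.69)/2 × 0.5 = 8.5375
  [1.5→2]: (15.69+12.77)/2 × 0.5 = 7.115
  [2→2.5]: (12.77+10.26)/2 × 0.5 = 5.7575
  [2.5→4.5]: (10.26+4.21)/2 × 2 = 14.47
  [4.5→4.75]: (4.21+3.77)/2 × 0.25 = 0.9975
  Sum = 46.1075 mcg/mL·hr

AUC = 46.1 mcg/mL·hr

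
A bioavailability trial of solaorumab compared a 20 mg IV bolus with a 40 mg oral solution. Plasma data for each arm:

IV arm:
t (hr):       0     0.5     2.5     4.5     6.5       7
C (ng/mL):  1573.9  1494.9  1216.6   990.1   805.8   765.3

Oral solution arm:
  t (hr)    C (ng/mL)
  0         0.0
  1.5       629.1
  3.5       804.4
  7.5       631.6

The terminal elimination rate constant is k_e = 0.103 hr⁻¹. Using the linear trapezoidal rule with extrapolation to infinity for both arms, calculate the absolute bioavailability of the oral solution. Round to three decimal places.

F = 0.356

Trapezoidal AUC_0→7 (IV):
  [0→0.5]: (1573.9+1494.9)/2 × 0.5 = 767.2
  [0.5→2.5]: (1494.9+1216.6)/2 × 2 = 2711.5
  [2.5→4.5]: (1216.6+990.1)/2 × 2 = 2206.7
  [4.5→6.5]: (990.1+805.8)/2 × 2 = 1795.9
  [6.5→7]: (805.8+765.3)/2 × 0.5 = 392.775
  Sum = 7874.075 ng/mL·hr
IV tail: 765.3/0.103 = 7430.097; AUC_iv,0→∞ = 7874.075 + 7430.097 = 15304.172 ng/mL·hr
Trapezoidal AUC_0→7.5 (oral solution):
  [0→1.5]: (0.0+629.1)/2 × 1.5 = 471.825
  [1.5→3.5]: (629.1+804.4)/2 × 2 = 1433.5
  [3.5→7.5]: (804.4+631.6)/2 × 4 = 2872.0
  Sum = 4777.325 ng/mL·hr
oral solution tail: 631.6/0.103 = 6132.039; AUC_ev,0→∞ = 4777.325 + 6132.039 = 10909.364 ng/mL·hr
F = (AUC_ev/D_ev)/(AUC_iv/D_iv) = (10909.364/40)/(15304.172/20) = 272.7341/765.2086 = 0.3564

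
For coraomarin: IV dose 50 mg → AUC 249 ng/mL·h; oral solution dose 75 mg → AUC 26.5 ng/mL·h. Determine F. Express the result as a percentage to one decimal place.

F = (AUC_ev / D_ev) / (AUC_iv / D_iv)
  = (26.5/75) / (249/50)
  = 0.353333 / 4.98 = 0.0710
  = 7.10%

F = 7.1%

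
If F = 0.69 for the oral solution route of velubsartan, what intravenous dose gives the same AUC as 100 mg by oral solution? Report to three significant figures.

D_iv = 69.0 mg

Systemic exposure from an extravascular dose = F × D_ev, so the equivalent IV dose is F × D_ev.
D_iv = F × D_ev = 0.69 × 100 = 69 mg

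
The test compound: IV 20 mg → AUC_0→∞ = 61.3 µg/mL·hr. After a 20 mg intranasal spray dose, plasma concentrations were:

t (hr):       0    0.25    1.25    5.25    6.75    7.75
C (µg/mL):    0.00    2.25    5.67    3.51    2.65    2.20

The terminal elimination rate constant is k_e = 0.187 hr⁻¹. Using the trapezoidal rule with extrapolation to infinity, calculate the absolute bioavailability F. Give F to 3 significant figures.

F = 0.676

Trapezoidal AUC_0→7.75 (intranasal spray):
  [0→0.25]: (0.00+2.25)/2 × 0.25 = 0.28125
  [0.25→1.25]: (2.25+5.67)/2 × 1 = 3.96
  [1.25→5.25]: (5.67+3.51)/2 × 4 = 18.36
  [5.25→6.75]: (3.51+2.65)/2 × 1.5 = 4.62
  [6.75→7.75]: (2.65+2.20)/2 × 1 = 2.425
  Sum = 29.64625 µg/mL·hr
Tail: C_last/k_e = 2.20/0.187 = 11.765
AUC_0→∞ (intranasal spray) = 29.64625 + 11.765 = 41.41125 µg/mL·hr
F = (AUC_ev/D_ev)/(AUC_iv/D_iv) = (41.41125/20)/(61.3/20) = 2.0705625/3.065 = 0.6756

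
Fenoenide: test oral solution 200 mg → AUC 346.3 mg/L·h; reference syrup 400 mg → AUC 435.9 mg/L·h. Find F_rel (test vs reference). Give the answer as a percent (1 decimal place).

F_rel = 158.9%

F_rel = (AUC_test/D_test) / (AUC_ref/D_ref)
      = (346.3/200) / (435.9/400)
      = 1.7315 / 1.08975 = 1.5889 = 158.89%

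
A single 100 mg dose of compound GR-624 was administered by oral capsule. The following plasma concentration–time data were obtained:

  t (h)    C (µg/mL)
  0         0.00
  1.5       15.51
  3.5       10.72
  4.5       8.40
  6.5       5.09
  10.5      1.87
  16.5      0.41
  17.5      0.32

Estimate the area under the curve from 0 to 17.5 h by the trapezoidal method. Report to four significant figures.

AUC = 82.04 µg/mL·h

Trapezoidal AUC_0→17.5:
  [0→1.5]: (0.00+15.51)/2 × 1.5 = 11.6325
  [1.5→3.5]: (15.51+10.72)/2 × 2 = 26.23
  [3.5→4.5]: (10.72+8.40)/2 × 1 = 9.56
  [4.5→6.5]: (8.40+5.09)/2 × 2 = 13.49
  [6.5→10.5]: (5.09+1.87)/2 × 4 = 13.92
  [10.5→16.5]: (1.87+0.41)/2 × 6 = 6.84
  [16.5→17.5]: (0.41+0.32)/2 × 1 = 0.365
  Sum = 82.0375 µg/mL·h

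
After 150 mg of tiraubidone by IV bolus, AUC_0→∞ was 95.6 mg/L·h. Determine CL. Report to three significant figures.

CL = Dose_iv / AUC_0→∞
   = 150 / 95.6 = 1.56904 L/h

CL = 1.57 L/h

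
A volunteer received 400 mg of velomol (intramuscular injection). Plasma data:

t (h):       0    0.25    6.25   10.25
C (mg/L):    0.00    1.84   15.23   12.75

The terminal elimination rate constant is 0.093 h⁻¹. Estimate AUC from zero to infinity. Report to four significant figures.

Trapezoidal AUC_0→10.25:
  [0→0.25]: (0.00+1.84)/2 × 0.25 = 0.23
  [0.25→6.25]: (1.84+15.23)/2 × 6 = 51.21
  [6.25→10.25]: (15.23+12.75)/2 × 4 = 55.96
  Sum = 107.4 mg/L·h
Extrapolated tail: C_last / k_e = 12.75 / 0.093 = 137.097
AUC_0→∞ = 107.4 + 137.097 = 244.497 mg/L·h

AUC = 244.5 mg/L·h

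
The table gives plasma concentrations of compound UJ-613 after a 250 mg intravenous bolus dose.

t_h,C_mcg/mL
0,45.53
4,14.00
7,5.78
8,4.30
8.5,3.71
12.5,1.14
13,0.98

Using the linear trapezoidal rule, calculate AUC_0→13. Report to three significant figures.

AUC = 166 mcg/mL·h

Trapezoidal AUC_0→13:
  [0→4]: (45.53+14.00)/2 × 4 = 119.06
  [4→7]: (14.00+5.78)/2 × 3 = 29.67
  [7→8]: (5.78+4.30)/2 × 1 = 5.04
  [8→8.5]: (4.30+3.71)/2 × 0.5 = 2.0025
  [8.5→12.5]: (3.71+1.14)/2 × 4 = 9.7
  [12.5→13]: (1.14+0.98)/2 × 0.5 = 0.53
  Sum = 166.0025 mcg/mL·h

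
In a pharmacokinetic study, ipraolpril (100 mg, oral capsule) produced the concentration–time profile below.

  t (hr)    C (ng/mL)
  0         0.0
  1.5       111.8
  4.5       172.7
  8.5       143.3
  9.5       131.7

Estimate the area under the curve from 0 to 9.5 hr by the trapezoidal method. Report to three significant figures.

Trapezoidal AUC_0→9.5:
  [0→1.5]: (0.0+111.8)/2 × 1.5 = 83.85
  [1.5→4.5]: (111.8+172.7)/2 × 3 = 426.75
  [4.5→8.5]: (172.7+143.3)/2 × 4 = 632.0
  [8.5→9.5]: (143.3+131.7)/2 × 1 = 137.5
  Sum = 1280.1 ng/mL·hr

AUC = 1280 ng/mL·hr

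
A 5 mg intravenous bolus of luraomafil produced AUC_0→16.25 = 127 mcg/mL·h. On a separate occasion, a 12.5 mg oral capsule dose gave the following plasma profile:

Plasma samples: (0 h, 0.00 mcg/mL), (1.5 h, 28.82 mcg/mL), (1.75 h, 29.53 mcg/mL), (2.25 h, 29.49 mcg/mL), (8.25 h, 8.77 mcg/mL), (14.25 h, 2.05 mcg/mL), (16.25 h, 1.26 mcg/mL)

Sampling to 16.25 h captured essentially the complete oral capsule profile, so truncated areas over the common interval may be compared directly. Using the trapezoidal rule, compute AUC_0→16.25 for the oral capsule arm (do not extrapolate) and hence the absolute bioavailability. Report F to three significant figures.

Trapezoidal AUC_0→16.25 (oral capsule):
  [0→1.5]: (0.00+28.82)/2 × 1.5 = 21.615
  [1.5→1.75]: (28.82+29.53)/2 × 0.25 = 7.29375
  [1.75→2.25]: (29.53+29.49)/2 × 0.5 = 14.755
  [2.25→8.25]: (29.49+8.77)/2 × 6 = 114.78
  [8.25→14.25]: (8.77+2.05)/2 × 6 = 32.46
  [14.25→16.25]: (2.05+1.26)/2 × 2 = 3.31
  Sum = 194.21375 mcg/mL·h
F = (AUC_ev/D_ev)/(AUC_iv/D_iv) = (194.21375/12.5)/(127/5) = 15.5371/25.4 = 0.6117

F = 0.612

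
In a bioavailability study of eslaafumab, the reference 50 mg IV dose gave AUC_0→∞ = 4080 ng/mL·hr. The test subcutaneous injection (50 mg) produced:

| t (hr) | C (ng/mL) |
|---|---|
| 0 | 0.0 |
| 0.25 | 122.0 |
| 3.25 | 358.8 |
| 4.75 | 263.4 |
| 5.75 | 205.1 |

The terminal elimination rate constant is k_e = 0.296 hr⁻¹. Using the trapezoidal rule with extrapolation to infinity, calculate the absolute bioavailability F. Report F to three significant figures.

F = 0.522

Trapezoidal AUC_0→5.75 (subcutaneous injection):
  [0→0.25]: (0.0+122.0)/2 × 0.25 = 15.25
  [0.25→3.25]: (122.0+358.8)/2 × 3 = 721.2
  [3.25→4.75]: (358.8+263.4)/2 × 1.5 = 466.65
  [4.75→5.75]: (263.4+205.1)/2 × 1 = 234.25
  Sum = 1437.35 ng/mL·hr
Tail: C_last/k_e = 205.1/0.296 = 692.905
AUC_0→∞ (subcutaneous injection) = 1437.35 + 692.905 = 2130.255 ng/mL·hr
F = (AUC_ev/D_ev)/(AUC_iv/D_iv) = (2130.255/50)/(4080/50) = 42.6051/81.6 = 0.5221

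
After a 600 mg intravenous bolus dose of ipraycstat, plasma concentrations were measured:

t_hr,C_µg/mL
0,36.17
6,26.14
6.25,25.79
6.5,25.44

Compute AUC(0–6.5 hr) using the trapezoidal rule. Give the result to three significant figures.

Trapezoidal AUC_0→6.5:
  [0→6]: (36.17+26.14)/2 × 6 = 186.93
  [6→6.25]: (26.14+25.79)/2 × 0.25 = 6.49125
  [6.25→6.5]: (25.79+25.44)/2 × 0.25 = 6.40375
  Sum = 199.825 µg/mL·hr

AUC = 200 µg/mL·hr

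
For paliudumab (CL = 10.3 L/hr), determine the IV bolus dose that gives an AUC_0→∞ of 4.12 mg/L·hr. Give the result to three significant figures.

Dose_iv = CL × AUC_0→∞
     = 10.3 × 4.12 = 42.436 mg

Dose = 42.4 mg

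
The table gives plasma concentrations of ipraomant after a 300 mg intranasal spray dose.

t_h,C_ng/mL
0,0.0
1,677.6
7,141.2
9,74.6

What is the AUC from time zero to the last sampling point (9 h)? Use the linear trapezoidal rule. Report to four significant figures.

AUC = 3011 ng/mL·h

Trapezoidal AUC_0→9:
  [0→1]: (0.0+677.6)/2 × 1 = 338.8
  [1→7]: (677.6+141.2)/2 × 6 = 2456.4
  [7→9]: (141.2+74.6)/2 × 2 = 215.8
  Sum = 3011.0 ng/mL·h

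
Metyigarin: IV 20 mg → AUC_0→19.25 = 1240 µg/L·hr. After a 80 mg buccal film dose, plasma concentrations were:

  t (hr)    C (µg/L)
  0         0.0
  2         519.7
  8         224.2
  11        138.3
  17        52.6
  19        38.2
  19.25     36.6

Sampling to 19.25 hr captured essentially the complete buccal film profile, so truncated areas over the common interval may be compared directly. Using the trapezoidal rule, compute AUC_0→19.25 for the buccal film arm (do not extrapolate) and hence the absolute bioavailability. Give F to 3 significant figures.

Trapezoidal AUC_0→19.25 (buccal film):
  [0→2]: (0.0+519.7)/2 × 2 = 519.7
  [2→8]: (519.7+224.2)/2 × 6 = 2231.7
  [8→11]: (224.2+138.3)/2 × 3 = 543.75
  [11→17]: (138.3+52.6)/2 × 6 = 572.7
  [17→19]: (52.6+38.2)/2 × 2 = 90.8
  [19→19.25]: (38.2+36.6)/2 × 0.25 = 9.35
  Sum = 3968.0 µg/L·hr
F = (AUC_ev/D_ev)/(AUC_iv/D_iv) = (3968.0/80)/(1240/20) = 49.6/62 = 0.8000

F = 0.800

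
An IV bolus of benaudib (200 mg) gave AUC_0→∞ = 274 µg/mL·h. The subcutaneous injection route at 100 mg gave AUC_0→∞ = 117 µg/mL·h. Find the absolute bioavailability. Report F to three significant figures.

F = (AUC_ev / D_ev) / (AUC_iv / D_iv)
  = (117/100) / (274/200)
  = 1.17 / 1.37 = 0.8540

F = 0.854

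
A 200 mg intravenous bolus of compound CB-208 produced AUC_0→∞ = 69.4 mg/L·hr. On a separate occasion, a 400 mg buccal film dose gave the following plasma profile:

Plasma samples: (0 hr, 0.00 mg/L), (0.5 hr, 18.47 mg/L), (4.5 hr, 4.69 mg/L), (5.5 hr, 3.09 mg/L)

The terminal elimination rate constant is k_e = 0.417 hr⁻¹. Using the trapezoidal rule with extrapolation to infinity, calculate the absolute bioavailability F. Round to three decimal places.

Trapezoidal AUC_0→5.5 (buccal film):
  [0→0.5]: (0.00+18.47)/2 × 0.5 = 4.6175
  [0.5→4.5]: (18.47+4.69)/2 × 4 = 46.32
  [4.5→5.5]: (4.69+3.09)/2 × 1 = 3.89
  Sum = 54.8275 mg/L·hr
Tail: C_last/k_e = 3.09/0.417 = 7.410
AUC_0→∞ (buccal film) = 54.8275 + 7.410 = 62.2375 mg/L·hr
F = (AUC_ev/D_ev)/(AUC_iv/D_iv) = (62.2375/400)/(69.4/200) = 0.15559375/0.347 = 0.4484

F = 0.448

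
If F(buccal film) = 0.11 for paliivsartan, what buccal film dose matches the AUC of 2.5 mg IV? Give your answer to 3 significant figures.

For equal systemic exposure: F × D_ev = D_iv
D_ev = D_iv / F = 2.5 / 0.11 = 22.7273 mg

D_buccal = 22.7 mg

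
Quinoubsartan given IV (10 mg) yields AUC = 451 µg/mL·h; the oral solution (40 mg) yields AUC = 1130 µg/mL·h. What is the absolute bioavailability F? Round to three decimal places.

F = (AUC_ev / D_ev) / (AUC_iv / D_iv)
  = (1130/40) / (451/10)
  = 28.25 / 45.1 = 0.6264

F = 0.626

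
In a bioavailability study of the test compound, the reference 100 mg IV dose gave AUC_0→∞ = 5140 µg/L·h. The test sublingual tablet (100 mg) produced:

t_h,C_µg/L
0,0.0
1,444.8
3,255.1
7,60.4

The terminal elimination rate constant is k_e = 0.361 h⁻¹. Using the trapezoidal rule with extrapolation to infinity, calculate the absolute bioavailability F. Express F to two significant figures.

Trapezoidal AUC_0→7 (sublingual tablet):
  [0→1]: (0.0+444.8)/2 × 1 = 222.4
  [1→3]: (444.8+255.1)/2 × 2 = 699.9
  [3→7]: (255.1+60.4)/2 × 4 = 631.0
  Sum = 1553.3 µg/L·h
Tail: C_last/k_e = 60.4/0.361 = 167.313
AUC_0→∞ (sublingual tablet) = 1553.3 + 167.313 = 1720.613 µg/L·h
F = (AUC_ev/D_ev)/(AUC_iv/D_iv) = (1720.613/100)/(5140/100) = 17.20613/51.4 = 0.3347

F = 0.33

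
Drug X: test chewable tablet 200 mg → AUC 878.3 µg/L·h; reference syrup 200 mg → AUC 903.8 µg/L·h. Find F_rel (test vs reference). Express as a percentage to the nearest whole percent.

F_rel = 97%

F_rel = (AUC_test/D_test) / (AUC_ref/D_ref)
      = (878.3/200) / (903.8/200)
      = 4.3915 / 4.519 = 0.9718 = 97.18%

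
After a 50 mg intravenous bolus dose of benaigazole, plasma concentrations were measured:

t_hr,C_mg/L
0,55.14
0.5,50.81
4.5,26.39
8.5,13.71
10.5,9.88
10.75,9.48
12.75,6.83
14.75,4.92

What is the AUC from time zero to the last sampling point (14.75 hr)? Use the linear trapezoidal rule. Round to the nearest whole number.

Trapezoidal AUC_0→14.75:
  [0→0.5]: (55.14+50.81)/2 × 0.5 = 26.4875
  [0.5→4.5]: (50.81+26.39)/2 × 4 = 154.4
  [4.5→8.5]: (26.39+13.71)/2 × 4 = 80.2
  [8.5→10.5]: (13.71+9.88)/2 × 2 = 23.59
  [10.5→10.75]: (9.88+9.48)/2 × 0.25 = 2.42
  [10.75→12.75]: (9.48+6.83)/2 × 2 = 16.31
  [12.75→14.75]: (6.83+4.92)/2 × 2 = 11.75
  Sum = 315.1575 mg/L·hr

AUC = 315 mg/L·hr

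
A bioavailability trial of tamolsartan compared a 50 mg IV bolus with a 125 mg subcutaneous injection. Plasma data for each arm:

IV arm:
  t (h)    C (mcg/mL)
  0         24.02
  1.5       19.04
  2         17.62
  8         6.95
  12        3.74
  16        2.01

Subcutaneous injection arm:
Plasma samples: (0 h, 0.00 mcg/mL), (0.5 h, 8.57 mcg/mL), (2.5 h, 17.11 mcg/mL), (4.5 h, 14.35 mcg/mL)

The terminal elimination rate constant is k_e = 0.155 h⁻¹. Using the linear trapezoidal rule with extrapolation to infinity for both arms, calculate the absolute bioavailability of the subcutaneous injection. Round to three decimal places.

F = 0.377

Trapezoidal AUC_0→16 (IV):
  [0→1.5]: (24.02+19.04)/2 × 1.5 = 32.295
  [1.5→2]: (19.04+17.62)/2 × 0.5 = 9.165
  [2→8]: (17.62+6.95)/2 × 6 = 73.71
  [8→12]: (6.95+3.74)/2 × 4 = 21.38
  [12→16]: (3.74+2.01)/2 × 4 = 11.5
  Sum = 148.05 mcg/mL·h
IV tail: 2.01/0.155 = 12.968; AUC_iv,0→∞ = 148.05 + 12.968 = 161.018 mcg/mL·h
Trapezoidal AUC_0→4.5 (subcutaneous injection):
  [0→0.5]: (0.00+8.57)/2 × 0.5 = 2.1425
  [0.5→2.5]: (8.57+17.11)/2 × 2 = 25.68
  [2.5→4.5]: (17.11+14.35)/2 × 2 = 31.46
  Sum = 59.2825 mcg/mL·h
subcutaneous injection tail: 14.35/0.155 = 92.581; AUC_ev,0→∞ = 59.2825 + 92.581 = 151.8635 mcg/mL·h
F = (AUC_ev/D_ev)/(AUC_iv/D_iv) = (151.8635/125)/(161.018/50) = 1.214908/3.22036 = 0.3773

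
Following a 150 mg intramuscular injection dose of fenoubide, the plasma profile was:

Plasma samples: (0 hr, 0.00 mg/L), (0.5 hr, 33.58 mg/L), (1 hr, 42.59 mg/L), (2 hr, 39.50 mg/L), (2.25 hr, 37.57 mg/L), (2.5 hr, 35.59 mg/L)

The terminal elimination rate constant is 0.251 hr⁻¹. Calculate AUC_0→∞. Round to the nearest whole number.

Trapezoidal AUC_0→2.5:
  [0→0.5]: (0.00+33.58)/2 × 0.5 = 8.395
  [0.5→1]: (33.58+42.59)/2 × 0.5 = 19.0425
  [1→2]: (42.59+39.50)/2 × 1 = 41.045
  [2→2.25]: (39.50+37.57)/2 × 0.25 = 9.63375
  [2.25→2.5]: (37.57+35.59)/2 × 0.25 = 9.145
  Sum = 87.26125 mg/L·hr
Extrapolated tail: C_last / k_e = 35.59 / 0.251 = 141.793
AUC_0→∞ = 87.26125 + 141.793 = 229.05425 mg/L·hr

AUC = 229 mg/L·hr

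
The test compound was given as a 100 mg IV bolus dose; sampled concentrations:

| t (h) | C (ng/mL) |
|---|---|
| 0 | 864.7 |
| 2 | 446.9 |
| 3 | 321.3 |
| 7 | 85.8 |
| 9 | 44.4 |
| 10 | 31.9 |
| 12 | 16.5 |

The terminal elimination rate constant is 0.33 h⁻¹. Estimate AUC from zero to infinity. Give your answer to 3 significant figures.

AUC = 2780 ng/mL·h

Trapezoidal AUC_0→12:
  [0→2]: (864.7+446.9)/2 × 2 = 1311.6
  [2→3]: (446.9+321.3)/2 × 1 = 384.1
  [3→7]: (321.3+85.8)/2 × 4 = 814.2
  [7→9]: (85.8+44.4)/2 × 2 = 130.2
  [9→10]: (44.4+31.9)/2 × 1 = 38.15
  [10→12]: (31.9+16.5)/2 × 2 = 48.4
  Sum = 2726.65 ng/mL·h
Extrapolated tail: C_last / k_e = 16.5 / 0.33 = 50.000
AUC_0→∞ = 2726.65 + 50.000 = 2776.65 ng/mL·h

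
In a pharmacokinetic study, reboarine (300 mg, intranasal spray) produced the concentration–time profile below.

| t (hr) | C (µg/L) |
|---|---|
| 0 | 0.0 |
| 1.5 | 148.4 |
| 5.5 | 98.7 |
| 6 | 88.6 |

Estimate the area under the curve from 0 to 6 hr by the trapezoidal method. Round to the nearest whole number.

Trapezoidal AUC_0→6:
  [0→1.5]: (0.0+148.4)/2 × 1.5 = 111.3
  [1.5→5.5]: (148.4+98.7)/2 × 4 = 494.2
  [5.5→6]: (98.7+88.6)/2 × 0.5 = 46.825
  Sum = 652.325 µg/L·hr

AUC = 652 µg/L·hr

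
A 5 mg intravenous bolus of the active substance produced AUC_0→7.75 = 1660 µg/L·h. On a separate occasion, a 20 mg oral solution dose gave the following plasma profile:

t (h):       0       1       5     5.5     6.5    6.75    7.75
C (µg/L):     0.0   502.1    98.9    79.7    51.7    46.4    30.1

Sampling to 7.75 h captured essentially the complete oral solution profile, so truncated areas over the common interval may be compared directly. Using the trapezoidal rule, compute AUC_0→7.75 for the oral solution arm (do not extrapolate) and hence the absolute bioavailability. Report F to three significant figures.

F = 0.243

Trapezoidal AUC_0→7.75 (oral solution):
  [0→1]: (0.0+502.1)/2 × 1 = 251.05
  [1→5]: (502.1+98.9)/2 × 4 = 1202.0
  [5→5.5]: (98.9+79.7)/2 × 0.5 = 44.65
  [5.5→6.5]: (79.7+51.7)/2 × 1 = 65.7
  [6.5→6.75]: (51.7+46.4)/2 × 0.25 = 12.2625
  [6.75→7.75]: (46.4+30.1)/2 × 1 = 38.25
  Sum = 1613.9125 µg/L·h
F = (AUC_ev/D_ev)/(AUC_iv/D_iv) = (1613.9125/20)/(1660/5) = 80.695625/332 = 0.2431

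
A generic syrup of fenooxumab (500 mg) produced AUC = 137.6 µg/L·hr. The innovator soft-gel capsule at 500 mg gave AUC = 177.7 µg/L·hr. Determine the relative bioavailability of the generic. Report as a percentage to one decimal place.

F_rel = (AUC_test/D_test) / (AUC_ref/D_ref)
      = (137.6/500) / (177.7/500)
      = 0.2752 / 0.3554 = 0.7743 = 77.43%

F_rel = 77.4%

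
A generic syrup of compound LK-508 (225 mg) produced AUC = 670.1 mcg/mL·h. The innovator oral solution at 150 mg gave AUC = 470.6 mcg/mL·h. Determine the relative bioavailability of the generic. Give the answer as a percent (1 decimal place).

F_rel = (AUC_test/D_test) / (AUC_ref/D_ref)
      = (670.1/225) / (470.6/150)
      = 2.97822 / 3.13733 = 0.9493 = 94.93%

F_rel = 94.9%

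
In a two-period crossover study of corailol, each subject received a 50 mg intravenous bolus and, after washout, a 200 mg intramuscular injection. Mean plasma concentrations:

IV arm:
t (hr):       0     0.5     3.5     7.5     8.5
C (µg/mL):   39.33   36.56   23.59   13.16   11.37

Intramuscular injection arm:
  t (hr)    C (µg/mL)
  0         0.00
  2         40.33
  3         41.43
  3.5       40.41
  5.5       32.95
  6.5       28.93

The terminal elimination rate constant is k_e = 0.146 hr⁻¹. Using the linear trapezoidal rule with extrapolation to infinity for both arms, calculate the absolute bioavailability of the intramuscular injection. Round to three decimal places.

F = 0.370

Trapezoidal AUC_0→8.5 (IV):
  [0→0.5]: (39.33+36.56)/2 × 0.5 = 18.9725
  [0.5→3.5]: (36.56+23.59)/2 × 3 = 90.225
  [3.5→7.5]: (23.59+13.16)/2 × 4 = 73.5
  [7.5→8.5]: (13.16+11.37)/2 × 1 = 12.265
  Sum = 194.9625 µg/mL·hr
IV tail: 11.37/0.146 = 77.877; AUC_iv,0→∞ = 194.9625 + 77.877 = 272.8395 µg/mL·hr
Trapezoidal AUC_0→6.5 (intramuscular injection):
  [0→2]: (0.00+40.33)/2 × 2 = 40.33
  [2→3]: (40.33+41.43)/2 × 1 = 40.88
  [3→3.5]: (41.43+40.41)/2 × 0.5 = 20.46
  [3.5→5.5]: (40.41+32.95)/2 × 2 = 73.36
  [5.5→6.5]: (32.95+28.93)/2 × 1 = 30.94
  Sum = 205.97 µg/mL·hr
intramuscular injection tail: 28.93/0.146 = 198.151; AUC_ev,0→∞ = 205.97 + 198.151 = 404.121 µg/mL·hr
F = (AUC_ev/D_ev)/(AUC_iv/D_iv) = (404.121/200)/(272.8395/50) = 2.020605/5.45679 = 0.3703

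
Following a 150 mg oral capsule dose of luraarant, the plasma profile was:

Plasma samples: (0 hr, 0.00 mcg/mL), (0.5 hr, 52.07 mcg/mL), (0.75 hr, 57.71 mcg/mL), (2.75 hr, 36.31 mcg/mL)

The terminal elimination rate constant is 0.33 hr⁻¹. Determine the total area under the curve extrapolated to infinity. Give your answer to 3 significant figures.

AUC = 231 mcg/mL·hr

Trapezoidal AUC_0→2.75:
  [0→0.5]: (0.00+52.07)/2 × 0.5 = 13.0175
  [0.5→0.75]: (52.07+57.71)/2 × 0.25 = 13.7225
  [0.75→2.75]: (57.71+36.31)/2 × 2 = 94.02
  Sum = 120.76 mcg/mL·hr
Extrapolated tail: C_last / k_e = 36.31 / 0.33 = 110.030
AUC_0→∞ = 120.76 + 110.030 = 230.79 mcg/mL·hr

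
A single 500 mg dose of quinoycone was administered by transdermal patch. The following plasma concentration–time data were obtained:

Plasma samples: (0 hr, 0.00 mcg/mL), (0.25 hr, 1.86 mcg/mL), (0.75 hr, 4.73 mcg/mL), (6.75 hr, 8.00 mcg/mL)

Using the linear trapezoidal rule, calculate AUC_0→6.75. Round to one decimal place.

AUC = 40.1 mcg/mL·hr

Trapezoidal AUC_0→6.75:
  [0→0.25]: (0.00+1.86)/2 × 0.25 = 0.2325
  [0.25→0.75]: (1.86+4.73)/2 × 0.5 = 1.6475
  [0.75→6.75]: (4.73+8.00)/2 × 6 = 38.19
  Sum = 40.07 mcg/mL·hr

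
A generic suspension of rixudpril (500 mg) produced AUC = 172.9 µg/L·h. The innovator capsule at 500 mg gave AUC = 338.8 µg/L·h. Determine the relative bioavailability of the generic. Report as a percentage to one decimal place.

F_rel = 51.0%

F_rel = (AUC_test/D_test) / (AUC_ref/D_ref)
      = (172.9/500) / (338.8/500)
      = 0.3458 / 0.6776 = 0.5103 = 51.03%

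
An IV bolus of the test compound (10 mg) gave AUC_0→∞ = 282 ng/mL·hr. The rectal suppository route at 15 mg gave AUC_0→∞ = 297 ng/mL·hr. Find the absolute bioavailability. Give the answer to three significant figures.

F = 0.702

F = (AUC_ev / D_ev) / (AUC_iv / D_iv)
  = (297/15) / (282/10)
  = 19.8 / 28.2 = 0.7021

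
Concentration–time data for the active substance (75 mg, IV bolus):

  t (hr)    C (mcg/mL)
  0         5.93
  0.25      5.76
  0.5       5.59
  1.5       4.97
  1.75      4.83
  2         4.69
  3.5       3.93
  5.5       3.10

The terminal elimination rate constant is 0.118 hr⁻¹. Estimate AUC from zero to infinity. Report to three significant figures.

Trapezoidal AUC_0→5.5:
  [0→0.25]: (5.93+5.76)/2 × 0.25 = 1.46125
  [0.25→0.5]: (5.76+5.59)/2 × 0.25 = 1.41875
  [0.5→1.5]: (5.59+4.97)/2 × 1 = 5.28
  [1.5→1.75]: (4.97+4.83)/2 × 0.25 = 1.225
  [1.75→2]: (4.83+4.69)/2 × 0.25 = 1.19
  [2→3.5]: (4.69+3.93)/2 × 1.5 = 6.465
  [3.5→5.5]: (3.93+3.10)/2 × 2 = 7.03
  Sum = 24.07 mcg/mL·hr
Extrapolated tail: C_last / k_e = 3.10 / 0.118 = 26.271
AUC_0→∞ = 24.07 + 26.271 = 50.341 mcg/mL·hr

AUC = 50.3 mcg/mL·hr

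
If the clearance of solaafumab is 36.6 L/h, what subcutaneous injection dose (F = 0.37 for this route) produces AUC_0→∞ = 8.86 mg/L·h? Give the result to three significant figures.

Dose = CL × AUC_0→∞ / F
     = 36.6 × 8.86 / 0.37 = 876.422 mg

Dose = 876 mg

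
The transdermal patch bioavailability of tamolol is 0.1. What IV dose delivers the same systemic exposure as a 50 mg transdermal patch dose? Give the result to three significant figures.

D_iv = 5.00 mg

Systemic exposure from an extravascular dose = F × D_ev, so the equivalent IV dose is F × D_ev.
D_iv = F × D_ev = 0.1 × 50 = 5 mg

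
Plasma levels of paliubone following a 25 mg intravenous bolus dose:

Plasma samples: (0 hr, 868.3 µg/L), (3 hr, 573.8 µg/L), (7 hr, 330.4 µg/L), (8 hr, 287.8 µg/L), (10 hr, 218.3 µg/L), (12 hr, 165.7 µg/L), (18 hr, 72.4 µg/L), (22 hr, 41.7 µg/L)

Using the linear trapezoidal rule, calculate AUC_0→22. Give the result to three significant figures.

Trapezoidal AUC_0→22:
  [0→3]: (868.3+573.8)/2 × 3 = 2163.15
  [3→7]: (573.8+330.4)/2 × 4 = 1808.4
  [7→8]: (330.4+287.8)/2 × 1 = 309.1
  [8→10]: (287.8+218.3)/2 × 2 = 506.1
  [10→12]: (218.3+165.7)/2 × 2 = 384.0
  [12→18]: (165.7+72.4)/2 × 6 = 714.3
  [18→22]: (72.4+41.7)/2 × 4 = 228.2
  Sum = 6113.25 µg/L·hr

AUC = 6110 µg/L·hr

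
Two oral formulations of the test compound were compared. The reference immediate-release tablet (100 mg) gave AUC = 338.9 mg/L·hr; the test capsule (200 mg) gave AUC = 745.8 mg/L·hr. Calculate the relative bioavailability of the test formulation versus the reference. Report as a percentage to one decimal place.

F_rel = (AUC_test/D_test) / (AUC_ref/D_ref)
      = (745.8/200) / (338.9/100)
      = 3.729 / 3.389 = 1.1003 = 110.03%

F_rel = 110.0%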